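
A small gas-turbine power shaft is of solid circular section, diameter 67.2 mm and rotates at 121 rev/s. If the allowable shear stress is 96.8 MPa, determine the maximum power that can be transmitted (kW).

J = πd⁴/32 = π(0.0672)⁴/32 = 2.002×10^-6 m⁴.
T_max = τ_allow·J/r = 9.68×10^7 × 2.002×10^-6 / 0.0336 = 5768 N·m.
ω = 2π·121 = 760.3 rad/s, so P_max = T_max·ω = 4.385×10^6 W.

4390 kW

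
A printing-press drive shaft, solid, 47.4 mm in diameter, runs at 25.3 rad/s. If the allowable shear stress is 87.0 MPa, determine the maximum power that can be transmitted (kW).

46.0 kW

J = πd⁴/32 = π(0.0474)⁴/32 = 4.956×10^-7 m⁴.
T_max = τ_allow·J/r = 8.70×10^7 × 4.956×10^-7 / 0.0237 = 1819 N·m.
ω = 25.3 rad/s, so P_max = T_max·ω = 4.603×10^4 W.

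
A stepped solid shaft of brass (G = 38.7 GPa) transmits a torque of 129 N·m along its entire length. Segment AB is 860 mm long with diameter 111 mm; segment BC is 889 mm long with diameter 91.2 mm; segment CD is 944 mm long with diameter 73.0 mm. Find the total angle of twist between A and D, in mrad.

1.76 mrad

J_AB = π(0.111)⁴/32 = 1.49×10^-5 m⁴; J_BC = π(0.0912)⁴/32 = 6.79×10^-6 m⁴; J_CD = π(0.0730)⁴/32 = 2.79×10^-6 m⁴.
θ = (T/G)·Σ L_i/J_i = (129.0/38.7×10⁹)·(0.860/1.49×10^-5 + 0.889/6.79×10^-6 + 0.944/2.79×10^-6) = 1.757×10^-3 rad.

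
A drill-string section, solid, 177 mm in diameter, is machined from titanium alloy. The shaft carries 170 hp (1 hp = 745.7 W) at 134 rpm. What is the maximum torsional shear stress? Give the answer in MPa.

8.30 MPa

ω = 2π·134/60 = 14.03 rad/s, so T = P/ω = 170×745.7 / 14.03 = 9034 N·m.
J = πd⁴/32 = π(0.177)⁴/32 = 9.636×10^-5 m⁴.
τ_max = T·r/J = 9034 × 0.0885 / 9.636×10^-5 = 8.297×10^6 Pa.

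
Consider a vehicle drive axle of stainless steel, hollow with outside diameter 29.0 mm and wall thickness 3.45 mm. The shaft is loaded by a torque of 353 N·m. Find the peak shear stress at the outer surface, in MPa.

111 MPa

J = π(d_o⁴ − d_i⁴)/32 = π(0.0290⁴ − 0.0221⁴)/32 = 4.602×10^-8 m⁴.
τ_max = T·r/J = 353.0 × 0.0145 / 4.602×10^-8 = 1.112×10^8 Pa.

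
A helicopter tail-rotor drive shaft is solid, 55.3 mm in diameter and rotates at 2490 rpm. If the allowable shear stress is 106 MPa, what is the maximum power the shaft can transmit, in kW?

918 kW

J = πd⁴/32 = π(0.0553)⁴/32 = 9.181×10^-7 m⁴.
T_max = τ_allow·J/r = 1.06×10^8 × 9.181×10^-7 / 0.0276 = 3520 N·m.
ω = 2π·2490/60 = 260.8 rad/s, so P_max = T_max·ω = 9.178×10^5 W.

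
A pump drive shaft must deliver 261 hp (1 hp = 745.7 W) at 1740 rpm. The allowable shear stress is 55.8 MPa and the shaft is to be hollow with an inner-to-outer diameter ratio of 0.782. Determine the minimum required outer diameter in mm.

53.8 mm

ω = 2π·1740/60 = 182.2 rad/s, so T = P/ω = 261×745.7 / 182.2 = 1068 N·m.
For a hollow shaft with d_i/d_o = 0.782: τ_max = 16T/(π d_o³ (1−k⁴)), so d_o = [16T/(π τ_allow (1−k⁴))]^(1/3) = [16·1068/(π·5.58×10^7·0.6260)]^(1/3) = 0.05380 m.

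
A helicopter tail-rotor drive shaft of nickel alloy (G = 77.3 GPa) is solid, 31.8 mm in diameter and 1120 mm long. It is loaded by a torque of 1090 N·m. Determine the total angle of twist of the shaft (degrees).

9.01°

J = πd⁴/32 = π(0.0318)⁴/32 = 1.004×10^-7 m⁴.
θ = T·L/(G·J) = 1090 × 1.12 / (77.3×10⁹ × 1.004×10^-7) = 0.1573 rad.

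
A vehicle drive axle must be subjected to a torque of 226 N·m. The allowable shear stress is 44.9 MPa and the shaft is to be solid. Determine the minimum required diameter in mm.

29.5 mm

For a solid shaft τ_max = 16T/(πd³), so d = (16T/(π τ_allow))^(1/3) = (16·226.0/(π·4.49×10^7))^(1/3) = 0.02949 m.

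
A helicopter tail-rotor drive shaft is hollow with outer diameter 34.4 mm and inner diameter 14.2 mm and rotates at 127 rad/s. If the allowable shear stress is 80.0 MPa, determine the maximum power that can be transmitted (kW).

78.9 kW

J = π(d_o⁴ − d_i⁴)/32 = π(0.0344⁴ − 0.0142⁴)/32 = 1.335×10^-7 m⁴.
T_max = τ_allow·J/r = 8.00×10^7 × 1.335×10^-7 / 0.0172 = 620.9 N·m.
ω = 127 rad/s, so P_max = T_max·ω = 7.885×10^4 W.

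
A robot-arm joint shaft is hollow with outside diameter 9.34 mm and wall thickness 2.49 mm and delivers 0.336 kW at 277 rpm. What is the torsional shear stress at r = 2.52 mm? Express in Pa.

4.10e7 Pa

ω = 2π·277/60 = 29.01 rad/s, so T = P/ω = 0.336×10³ / 29.01 = 11.58 N·m.
J = π(d_o⁴ − d_i⁴)/32 = π(0.00934⁴ − 0.00436⁴)/32 = 7.116×10^-10 m⁴.
Shear stress varies linearly with radius: τ = T·r/J = 11.58 × 0.00252 / 7.116×10^-10 = 4.102×10^7 Pa.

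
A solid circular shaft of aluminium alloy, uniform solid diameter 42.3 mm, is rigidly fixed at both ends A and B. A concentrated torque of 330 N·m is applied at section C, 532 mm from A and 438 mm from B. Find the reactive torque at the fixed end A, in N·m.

With uniform GJ and both ends fixed, compatibility θ_AC = θ_CB gives T_A·a = T_B·b, together with T_A + T_B = T₀.
T_A = T₀·b/(a+b) = 330.0·438/970.0 = 149.0 N·m; T_B = 181.0 N·m.

149 N·m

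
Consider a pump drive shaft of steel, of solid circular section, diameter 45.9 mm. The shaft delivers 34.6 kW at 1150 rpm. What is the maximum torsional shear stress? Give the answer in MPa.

15.1 MPa

ω = 2π·1150/60 = 120.4 rad/s, so T = P/ω = 34.6×10³ / 120.4 = 287.3 N·m.
J = πd⁴/32 = π(0.0459)⁴/32 = 4.358×10^-7 m⁴.
τ_max = T·r/J = 287.3 × 0.0229 / 4.358×10^-7 = 1.513×10^7 Pa.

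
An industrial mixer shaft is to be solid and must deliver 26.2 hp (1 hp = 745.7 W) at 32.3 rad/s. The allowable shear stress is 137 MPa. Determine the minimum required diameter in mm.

28.2 mm

ω = 32.3 rad/s, so T = P/ω = 26.2×745.7 / 32.30 = 604.9 N·m.
For a solid shaft τ_max = 16T/(πd³), so d = (16T/(π τ_allow))^(1/3) = (16·604.9/(π·1.37×10^8))^(1/3) = 0.02823 m.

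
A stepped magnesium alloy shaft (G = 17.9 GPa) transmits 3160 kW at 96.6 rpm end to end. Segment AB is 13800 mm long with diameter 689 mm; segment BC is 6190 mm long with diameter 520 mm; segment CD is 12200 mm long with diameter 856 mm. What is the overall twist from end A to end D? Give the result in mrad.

30.0 mrad

ω = 2π·96.6/60 = 10.12 rad/s, so T = P/ω = 3160×10³ / 10.12 = 312400 N·m.
J_AB = π(0.689)⁴/32 = 0.0221 m⁴; J_BC = π(0.520)⁴/32 = 7.18×10^-3 m⁴; J_CD = π(0.856)⁴/32 = 0.0527 m⁴.
θ = (T/G)·Σ L_i/J_i = (312400/17.9×10⁹)·(13.8/0.0221 + 6.19/7.18×10^-3 + 12.2/0.0527) = 0.02997 rad.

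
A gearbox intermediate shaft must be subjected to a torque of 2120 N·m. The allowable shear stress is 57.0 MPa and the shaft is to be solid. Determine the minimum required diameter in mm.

57.4 mm

For a solid shaft τ_max = 16T/(πd³), so d = (16T/(π τ_allow))^(1/3) = (16·2120/(π·5.70×10^7))^(1/3) = 0.05743 m.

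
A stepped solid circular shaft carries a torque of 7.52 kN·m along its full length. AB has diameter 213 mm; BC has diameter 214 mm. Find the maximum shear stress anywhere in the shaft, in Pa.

3.96e6 Pa

Under the same torque, τ_max = 16T/(πd³) is largest where d is smallest — segment AB (d = 213 mm).
τ_max = 16·7520/(π·(0.213)³) = 3.963×10^6 Pa.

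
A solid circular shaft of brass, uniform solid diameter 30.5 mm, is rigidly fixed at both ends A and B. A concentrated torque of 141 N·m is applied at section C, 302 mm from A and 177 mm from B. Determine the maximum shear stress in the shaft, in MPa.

With uniform GJ and both ends fixed, compatibility θ_AC = θ_CB gives T_A·a = T_B·b, together with T_A + T_B = T₀.
T_A = T₀·b/(a+b) = 141.0·177/479.0 = 52.10 N·m; T_B = 88.90 N·m.
τ in each portion: τ_AC = 9.35×10^6 Pa, τ_CB = 1.60×10^7 Pa; maximum is in CB.
τ_max = T_CB·r/J = 88.90·0.0152/8.50×10^-8 = 1.596×10^7 Pa.

16.0 MPa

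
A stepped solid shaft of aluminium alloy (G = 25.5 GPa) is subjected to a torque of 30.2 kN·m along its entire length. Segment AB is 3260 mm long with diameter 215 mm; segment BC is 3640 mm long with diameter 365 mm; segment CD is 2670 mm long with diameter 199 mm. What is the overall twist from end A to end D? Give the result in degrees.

2.37°

J_AB = π(0.215)⁴/32 = 2.10×10^-4 m⁴; J_BC = π(0.365)⁴/32 = 1.74×10^-3 m⁴; J_CD = π(0.199)⁴/32 = 1.54×10^-4 m⁴.
θ = (T/G)·Σ L_i/J_i = (30200/25.5×10⁹)·(3.26/2.10×10^-4 + 3.64/1.74×10^-3 + 2.67/1.54×10^-4) = 0.04142 rad.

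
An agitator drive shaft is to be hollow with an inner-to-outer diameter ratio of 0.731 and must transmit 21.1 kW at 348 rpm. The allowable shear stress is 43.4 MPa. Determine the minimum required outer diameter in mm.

ω = 2π·348/60 = 36.44 rad/s, so T = P/ω = 21.1×10³ / 36.44 = 579.0 N·m.
For a hollow shaft with d_i/d_o = 0.731: τ_max = 16T/(π d_o³ (1−k⁴)), so d_o = [16T/(π τ_allow (1−k⁴))]^(1/3) = [16·579.0/(π·4.34×10^7·0.7145)]^(1/3) = 0.04564 m.

45.6 mm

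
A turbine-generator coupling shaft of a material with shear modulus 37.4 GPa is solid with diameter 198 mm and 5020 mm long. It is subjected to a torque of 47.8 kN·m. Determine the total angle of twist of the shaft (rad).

0.0425 rad

J = πd⁴/32 = π(0.198)⁴/32 = 1.509×10^-4 m⁴.
θ = T·L/(G·J) = 47800 × 5.02 / (37.4×10⁹ × 1.509×10^-4) = 0.04252 rad.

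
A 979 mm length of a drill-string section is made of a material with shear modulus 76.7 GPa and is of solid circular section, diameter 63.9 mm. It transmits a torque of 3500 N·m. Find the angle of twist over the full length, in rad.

J = πd⁴/32 = π(0.0639)⁴/32 = 1.637×10^-6 m⁴.
θ = T·L/(G·J) = 3500 × 0.979 / (76.7×10⁹ × 1.637×10^-6) = 0.02729 rad.

0.0273 rad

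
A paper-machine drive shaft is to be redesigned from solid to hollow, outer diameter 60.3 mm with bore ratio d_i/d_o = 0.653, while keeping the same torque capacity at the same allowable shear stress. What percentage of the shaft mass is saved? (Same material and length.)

34.4 %

Equal τ_max and T ⇒ the solid shaft needs d_s³ = d_o³(1−k⁴), so d_s = 60.3·(1−0.653⁴)^(1/3) = 56.40 mm.
Area ratio A_h/A_s = d_o²(1−k²)/d_s² = (1−k²)/(1−k⁴)^(2/3) = 0.6557.
Mass saving = 1 − 0.6557 = 34.4 %.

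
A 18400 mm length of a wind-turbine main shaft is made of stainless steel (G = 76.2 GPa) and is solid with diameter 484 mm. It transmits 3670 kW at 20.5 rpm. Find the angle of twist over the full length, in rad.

0.0766 rad

ω = 2π·20.5/60 = 2.147 rad/s, so T = P/ω = 3670×10³ / 2.147 = 1.710e6 N·m.
J = πd⁴/32 = π(0.484)⁴/32 = 5.387×10^-3 m⁴.
θ = T·L/(G·J) = 1.710e6 × 18.4 / (76.2×10⁹ × 5.387×10^-3) = 0.07662 rad.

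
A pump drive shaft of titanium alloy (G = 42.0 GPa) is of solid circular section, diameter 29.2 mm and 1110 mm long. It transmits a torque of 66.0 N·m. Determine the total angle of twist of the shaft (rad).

0.0244 rad

J = πd⁴/32 = π(0.0292)⁴/32 = 7.137×10^-8 m⁴.
θ = T·L/(G·J) = 66.00 × 1.11 / (42.0×10⁹ × 7.137×10^-8) = 0.02444 rad.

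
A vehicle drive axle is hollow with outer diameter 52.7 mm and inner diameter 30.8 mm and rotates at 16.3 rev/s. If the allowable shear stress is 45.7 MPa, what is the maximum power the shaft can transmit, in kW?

119 kW

J = π(d_o⁴ − d_i⁴)/32 = π(0.0527⁴ − 0.0308⁴)/32 = 6.689×10^-7 m⁴.
T_max = τ_allow·J/r = 4.57×10^7 × 6.689×10^-7 / 0.0264 = 1160 N·m.
ω = 2π·16.3 = 102.4 rad/s, so P_max = T_max·ω = 1.188×10^5 W.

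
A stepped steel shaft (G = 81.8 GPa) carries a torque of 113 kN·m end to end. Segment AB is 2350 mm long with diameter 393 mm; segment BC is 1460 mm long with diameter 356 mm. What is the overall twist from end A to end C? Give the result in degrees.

0.153°

J_AB = π(0.393)⁴/32 = 2.34×10^-3 m⁴; J_BC = π(0.356)⁴/32 = 1.58×10^-3 m⁴.
θ = (T/G)·Σ L_i/J_i = (113000/81.8×10⁹)·(2.35/2.34×10^-3 + 1.46/1.58×10^-3) = 2.665×10^-3 rad.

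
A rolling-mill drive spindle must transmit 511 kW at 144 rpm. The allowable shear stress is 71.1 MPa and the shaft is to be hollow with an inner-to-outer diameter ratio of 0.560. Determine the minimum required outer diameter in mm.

ω = 2π·144/60 = 15.08 rad/s, so T = P/ω = 511×10³ / 15.08 = 33890 N·m.
For a hollow shaft with d_i/d_o = 0.560: τ_max = 16T/(π d_o³ (1−k⁴)), so d_o = [16T/(π τ_allow (1−k⁴))]^(1/3) = [16·33890/(π·7.11×10^7·0.9017)]^(1/3) = 0.1391 m.

139 mm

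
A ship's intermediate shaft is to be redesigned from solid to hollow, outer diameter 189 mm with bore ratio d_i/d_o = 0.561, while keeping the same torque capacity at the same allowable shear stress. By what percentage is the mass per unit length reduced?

Equal τ_max and T ⇒ the solid shaft needs d_s³ = d_o³(1−k⁴), so d_s = 189·(1−0.561⁴)^(1/3) = 182.5 mm.
Area ratio A_h/A_s = d_o²(1−k²)/d_s² = (1−k²)/(1−k⁴)^(2/3) = 0.7346.
Mass saving = 1 − 0.7346 = 26.5 %.

26.5 %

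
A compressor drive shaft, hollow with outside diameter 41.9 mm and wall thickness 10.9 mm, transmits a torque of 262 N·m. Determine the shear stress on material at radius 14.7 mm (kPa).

J = π(d_o⁴ − d_i⁴)/32 = π(0.0419⁴ − 0.0201⁴)/32 = 2.866×10^-7 m⁴.
Shear stress varies linearly with radius: τ = T·r/J = 262.0 × 0.0147 / 2.866×10^-7 = 1.344×10^7 Pa.

13400 kPa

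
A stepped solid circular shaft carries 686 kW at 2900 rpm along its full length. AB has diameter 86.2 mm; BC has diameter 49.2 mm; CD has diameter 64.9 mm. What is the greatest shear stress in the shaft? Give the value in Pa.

9.66e7 Pa

ω = 2π·2900/60 = 303.7 rad/s, so T = P/ω = 686×10³ / 303.7 = 2259 N·m.
Under the same torque, τ_max = 16T/(πd³) is largest where d is smallest — segment BC (d = 49.2 mm).
τ_max = 16·2259/(π·(0.0492)³) = 9.660×10^7 Pa.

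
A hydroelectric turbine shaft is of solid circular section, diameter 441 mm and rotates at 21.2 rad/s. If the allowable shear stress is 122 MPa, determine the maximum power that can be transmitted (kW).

J = πd⁴/32 = π(0.441)⁴/32 = 3.713×10^-3 m⁴.
T_max = τ_allow·J/r = 1.22×10^8 × 3.713×10^-3 / 0.221 = 2.054e6 N·m.
ω = 21.2 rad/s, so P_max = T_max·ω = 4.356×10^7 W.

43600 kW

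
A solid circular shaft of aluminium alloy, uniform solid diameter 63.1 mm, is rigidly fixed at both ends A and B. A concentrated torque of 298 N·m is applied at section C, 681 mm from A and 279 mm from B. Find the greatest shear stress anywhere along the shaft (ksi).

0.622 ksi

With uniform GJ and both ends fixed, compatibility θ_AC = θ_CB gives T_A·a = T_B·b, together with T_A + T_B = T₀.
T_A = T₀·b/(a+b) = 298.0·279/960.0 = 86.61 N·m; T_B = 211.4 N·m.
τ in each portion: τ_AC = 1.76×10^6 Pa, τ_CB = 4.29×10^6 Pa; maximum is in CB.
τ_max = T_CB·r/J = 211.4·0.0316/1.56×10^-6 = 4.285×10^6 Pa.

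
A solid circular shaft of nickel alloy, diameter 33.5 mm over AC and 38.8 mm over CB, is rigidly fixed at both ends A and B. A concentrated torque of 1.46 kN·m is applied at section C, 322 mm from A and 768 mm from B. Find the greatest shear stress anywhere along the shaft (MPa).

Compatibility: T_A·a/J_AC = T_B·b/J_CB with T_A + T_B = T₀.
J_AC = 1.24×10^-7 m⁴, J_CB = 2.22×10^-7 m⁴, so T_A = T₀·(J_AC/a)/((J_AC/a)+(J_CB/b)) = 832.2 N·m, T_B = 627.8 N·m.
τ in each portion: τ_AC = 1.13×10^8 Pa, τ_CB = 5.47×10^7 Pa; maximum is in AC.
τ_max = T_AC·r/J = 832.2·0.0168/1.24×10^-7 = 1.127×10^8 Pa.

113 MPa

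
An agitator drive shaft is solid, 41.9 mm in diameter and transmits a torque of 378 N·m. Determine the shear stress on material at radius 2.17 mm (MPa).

J = πd⁴/32 = π(0.0419)⁴/32 = 3.026×10^-7 m⁴.
Shear stress varies linearly with radius: τ = T·r/J = 378.0 × 0.00217 / 3.026×10^-7 = 2.711×10^6 Pa.

2.71 MPa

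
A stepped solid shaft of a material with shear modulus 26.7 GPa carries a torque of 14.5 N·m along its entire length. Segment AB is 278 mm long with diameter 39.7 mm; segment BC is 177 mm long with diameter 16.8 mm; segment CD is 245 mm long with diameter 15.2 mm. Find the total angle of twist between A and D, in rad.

J_AB = π(0.0397)⁴/32 = 2.44×10^-7 m⁴; J_BC = π(0.0168)⁴/32 = 7.82×10^-9 m⁴; J_CD = π(0.0152)⁴/32 = 5.24×10^-9 m⁴.
θ = (T/G)·Σ L_i/J_i = (14.50/26.7×10⁹)·(0.278/2.44×10^-7 + 0.177/7.82×10^-9 + 0.245/5.24×10^-9) = 0.03830 rad.

0.0383 rad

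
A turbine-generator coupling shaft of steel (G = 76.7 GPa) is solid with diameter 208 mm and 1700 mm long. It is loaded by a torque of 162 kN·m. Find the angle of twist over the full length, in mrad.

19.5 mrad

J = πd⁴/32 = π(0.208)⁴/32 = 1.838×10^-4 m⁴.
θ = T·L/(G·J) = 162000 × 1.70 / (76.7×10⁹ × 1.838×10^-4) = 0.01954 rad.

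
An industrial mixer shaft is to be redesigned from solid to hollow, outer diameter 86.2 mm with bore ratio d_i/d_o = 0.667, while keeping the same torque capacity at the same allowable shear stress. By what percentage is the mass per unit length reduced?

Equal τ_max and T ⇒ the solid shaft needs d_s³ = d_o³(1−k⁴), so d_s = 86.2·(1−0.667⁴)^(1/3) = 80.09 mm.
Area ratio A_h/A_s = d_o²(1−k²)/d_s² = (1−k²)/(1−k⁴)^(2/3) = 0.6430.
Mass saving = 1 − 0.6430 = 35.7 %.

35.7 %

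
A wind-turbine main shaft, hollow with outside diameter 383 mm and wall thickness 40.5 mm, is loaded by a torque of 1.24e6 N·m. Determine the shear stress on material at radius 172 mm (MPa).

165 MPa

J = π(d_o⁴ − d_i⁴)/32 = π(0.383⁴ − 0.302⁴)/32 = 1.296×10^-3 m⁴.
Shear stress varies linearly with radius: τ = T·r/J = 1.240e6 × 0.172 / 1.296×10^-3 = 1.646×10^8 Pa.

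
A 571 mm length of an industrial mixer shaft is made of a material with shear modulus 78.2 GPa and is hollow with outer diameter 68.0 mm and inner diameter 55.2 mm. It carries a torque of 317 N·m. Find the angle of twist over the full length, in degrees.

J = π(d_o⁴ − d_i⁴)/32 = π(0.0680⁴ − 0.0552⁴)/32 = 1.188×10^-6 m⁴.
θ = T·L/(G·J) = 317.0 × 0.571 / (78.2×10⁹ × 1.188×10^-6) = 1.949×10^-3 rad.

0.112°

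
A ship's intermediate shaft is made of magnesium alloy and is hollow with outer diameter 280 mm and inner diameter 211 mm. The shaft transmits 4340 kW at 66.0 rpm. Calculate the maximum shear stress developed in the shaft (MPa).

ω = 2π·66.0/60 = 6.912 rad/s, so T = P/ω = 4340×10³ / 6.912 = 627900 N·m.
J = π(d_o⁴ − d_i⁴)/32 = π(0.280⁴ − 0.211⁴)/32 = 4.088×10^-4 m⁴.
τ_max = T·r/J = 627900 × 0.140 / 4.088×10^-4 = 2.150×10^8 Pa.

215 MPa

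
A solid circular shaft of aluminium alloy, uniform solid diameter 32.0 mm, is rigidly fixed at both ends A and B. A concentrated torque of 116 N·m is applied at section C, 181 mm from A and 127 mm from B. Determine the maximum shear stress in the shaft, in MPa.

10.6 MPa

With uniform GJ and both ends fixed, compatibility θ_AC = θ_CB gives T_A·a = T_B·b, together with T_A + T_B = T₀.
T_A = T₀·b/(a+b) = 116.0·127/308.0 = 47.83 N·m; T_B = 68.17 N·m.
τ in each portion: τ_AC = 7.43×10^6 Pa, τ_CB = 1.06×10^7 Pa; maximum is in CB.
τ_max = T_CB·r/J = 68.17·0.0160/1.03×10^-7 = 1.060×10^7 Pa.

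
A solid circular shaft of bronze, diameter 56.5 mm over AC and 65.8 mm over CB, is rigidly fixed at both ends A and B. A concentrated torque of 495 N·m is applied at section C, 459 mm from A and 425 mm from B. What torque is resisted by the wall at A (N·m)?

Compatibility: T_A·a/J_AC = T_B·b/J_CB with T_A + T_B = T₀.
J_AC = 1.00×10^-6 m⁴, J_CB = 1.84×10^-6 m⁴, so T_A = T₀·(J_AC/a)/((J_AC/a)+(J_CB/b)) = 165.7 N·m, T_B = 329.3 N·m.

166 N·m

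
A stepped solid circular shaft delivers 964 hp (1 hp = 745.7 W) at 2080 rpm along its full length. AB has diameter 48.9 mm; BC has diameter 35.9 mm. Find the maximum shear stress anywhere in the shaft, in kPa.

363000 kPa

ω = 2π·2080/60 = 217.8 rad/s, so T = P/ω = 964×745.7 / 217.8 = 3300 N·m.
Under the same torque, τ_max = 16T/(πd³) is largest where d is smallest — segment BC (d = 35.9 mm).
τ_max = 16·3300/(π·(0.0359)³) = 3.633×10^8 Pa.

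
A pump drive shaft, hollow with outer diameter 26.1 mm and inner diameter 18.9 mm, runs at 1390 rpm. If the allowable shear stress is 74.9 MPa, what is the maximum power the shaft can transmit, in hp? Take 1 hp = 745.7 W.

J = π(d_o⁴ − d_i⁴)/32 = π(0.0261⁴ − 0.0189⁴)/32 = 3.303×10^-8 m⁴.
T_max = τ_allow·J/r = 7.49×10^7 × 3.303×10^-8 / 0.0131 = 189.6 N·m.
ω = 2π·1390/60 = 145.6 rad/s, so P_max = T_max·ω = 2.760×10^4 W.

37.0 hp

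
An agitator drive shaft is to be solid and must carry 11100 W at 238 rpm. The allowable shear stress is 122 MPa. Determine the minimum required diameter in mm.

26.5 mm

ω = 2π·238/60 = 24.92 rad/s, so T = P/ω = 11100 / 24.92 = 445.4 N·m.
For a solid shaft τ_max = 16T/(πd³), so d = (16T/(π τ_allow))^(1/3) = (16·445.4/(π·1.22×10^8))^(1/3) = 0.02649 m.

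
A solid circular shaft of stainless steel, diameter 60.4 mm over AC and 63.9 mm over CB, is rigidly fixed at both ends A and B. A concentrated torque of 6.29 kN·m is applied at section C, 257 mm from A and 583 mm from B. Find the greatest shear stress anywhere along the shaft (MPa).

Compatibility: T_A·a/J_AC = T_B·b/J_CB with T_A + T_B = T₀.
J_AC = 1.31×10^-6 m⁴, J_CB = 1.64×10^-6 m⁴, so T_A = T₀·(J_AC/a)/((J_AC/a)+(J_CB/b)) = 4052 N·m, T_B = 2238 N·m.
τ in each portion: τ_AC = 9.37×10^7 Pa, τ_CB = 4.37×10^7 Pa; maximum is in AC.
τ_max = T_AC·r/J = 4052·0.0302/1.31×10^-6 = 9.366×10^7 Pa.

93.7 MPa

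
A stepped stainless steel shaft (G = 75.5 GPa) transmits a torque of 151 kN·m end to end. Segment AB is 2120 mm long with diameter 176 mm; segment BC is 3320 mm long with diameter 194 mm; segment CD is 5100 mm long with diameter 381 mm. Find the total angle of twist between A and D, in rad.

0.0977 rad

J_AB = π(0.176)⁴/32 = 9.42×10^-5 m⁴; J_BC = π(0.194)⁴/32 = 1.39×10^-4 m⁴; J_CD = π(0.381)⁴/32 = 2.07×10^-3 m⁴.
θ = (T/G)·Σ L_i/J_i = (151000/75.5×10⁹)·(2.12/9.42×10^-5 + 3.32/1.39×10^-4 + 5.10/2.07×10^-3) = 0.09769 rad.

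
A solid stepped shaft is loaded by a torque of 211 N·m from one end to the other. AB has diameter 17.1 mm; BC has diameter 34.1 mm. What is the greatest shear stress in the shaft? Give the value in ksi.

Under the same torque, τ_max = 16T/(πd³) is largest where d is smallest — segment AB (d = 17.1 mm).
τ_max = 16·211.0/(π·(0.0171)³) = 2.149×10^8 Pa.

31.2 ksi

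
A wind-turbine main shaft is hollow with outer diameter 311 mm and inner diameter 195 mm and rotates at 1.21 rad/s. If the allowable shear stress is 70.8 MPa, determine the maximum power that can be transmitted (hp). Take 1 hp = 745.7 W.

574 hp

J = π(d_o⁴ − d_i⁴)/32 = π(0.311⁴ − 0.195⁴)/32 = 7.765×10^-4 m⁴.
T_max = τ_allow·J/r = 7.08×10^7 × 7.765×10^-4 / 0.155 = 353500 N·m.
ω = 1.21 rad/s, so P_max = T_max·ω = 4.278×10^5 W.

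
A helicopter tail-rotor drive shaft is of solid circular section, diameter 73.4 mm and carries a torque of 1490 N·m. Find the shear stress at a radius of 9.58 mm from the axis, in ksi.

0.727 ksi

J = πd⁴/32 = π(0.0734)⁴/32 = 2.850×10^-6 m⁴.
Shear stress varies linearly with radius: τ = T·r/J = 1490 × 0.00958 / 2.850×10^-6 = 5.009×10^6 Pa.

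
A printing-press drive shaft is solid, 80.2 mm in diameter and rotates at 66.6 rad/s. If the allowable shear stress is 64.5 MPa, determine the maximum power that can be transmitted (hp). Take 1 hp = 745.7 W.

J = πd⁴/32 = π(0.0802)⁴/32 = 4.062×10^-6 m⁴.
T_max = τ_allow·J/r = 6.45×10^7 × 4.062×10^-6 / 0.0401 = 6533 N·m.
ω = 66.6 rad/s, so P_max = T_max·ω = 4.351×10^5 W.

583 hp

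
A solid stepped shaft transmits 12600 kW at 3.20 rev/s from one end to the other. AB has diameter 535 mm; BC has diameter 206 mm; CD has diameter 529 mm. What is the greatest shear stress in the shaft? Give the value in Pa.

3.65e8 Pa

ω = 2π·3.20 = 20.11 rad/s, so T = P/ω = 12600×10³ / 20.11 = 626700 N·m.
Under the same torque, τ_max = 16T/(πd³) is largest where d is smallest — segment BC (d = 206 mm).
τ_max = 16·626700/(π·(0.206)³) = 3.651×10^8 Pa.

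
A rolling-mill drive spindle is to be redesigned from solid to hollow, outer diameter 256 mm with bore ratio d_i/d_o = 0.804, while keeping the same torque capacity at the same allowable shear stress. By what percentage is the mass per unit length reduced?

49.3 %

Equal τ_max and T ⇒ the solid shaft needs d_s³ = d_o³(1−k⁴), so d_s = 256·(1−0.804⁴)^(1/3) = 213.8 mm.
Area ratio A_h/A_s = d_o²(1−k²)/d_s² = (1−k²)/(1−k⁴)^(2/3) = 0.5072.
Mass saving = 1 − 0.5072 = 49.3 %.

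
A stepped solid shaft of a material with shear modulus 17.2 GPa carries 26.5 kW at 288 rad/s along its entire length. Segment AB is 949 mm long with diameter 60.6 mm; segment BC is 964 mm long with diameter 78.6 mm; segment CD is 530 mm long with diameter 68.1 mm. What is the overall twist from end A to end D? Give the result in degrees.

ω = 288 rad/s, so T = P/ω = 26.5×10³ / 288.0 = 92.01 N·m.
J_AB = π(0.0606)⁴/32 = 1.32×10^-6 m⁴; J_BC = π(0.0786)⁴/32 = 3.75×10^-6 m⁴; J_CD = π(0.0681)⁴/32 = 2.11×10^-6 m⁴.
θ = (T/G)·Σ L_i/J_i = (92.01/17.2×10⁹)·(0.949/1.32×10^-6 + 0.964/3.75×10^-6 + 0.530/2.11×10^-6) = 6.554×10^-3 rad.

0.375°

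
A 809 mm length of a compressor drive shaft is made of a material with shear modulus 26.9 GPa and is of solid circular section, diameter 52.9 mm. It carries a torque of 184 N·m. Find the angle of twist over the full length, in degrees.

J = πd⁴/32 = π(0.0529)⁴/32 = 7.688×10^-7 m⁴.
θ = T·L/(G·J) = 184.0 × 0.809 / (26.9×10⁹ × 7.688×10^-7) = 7.198×10^-3 rad.

0.412°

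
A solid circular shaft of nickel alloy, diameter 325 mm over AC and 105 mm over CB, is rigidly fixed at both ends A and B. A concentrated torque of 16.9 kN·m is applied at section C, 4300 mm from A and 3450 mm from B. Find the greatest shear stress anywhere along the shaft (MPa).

Compatibility: T_A·a/J_AC = T_B·b/J_CB with T_A + T_B = T₀.
J_AC = 1.10×10^-3 m⁴, J_CB = 1.19×10^-5 m⁴, so T_A = T₀·(J_AC/a)/((J_AC/a)+(J_CB/b)) = 16670 N·m, T_B = 226.4 N·m.
τ in each portion: τ_AC = 2.47×10^6 Pa, τ_CB = 9.96×10^5 Pa; maximum is in AC.
τ_max = T_AC·r/J = 16670·0.163/1.10×10^-3 = 2.474×10^6 Pa.

2.47 MPa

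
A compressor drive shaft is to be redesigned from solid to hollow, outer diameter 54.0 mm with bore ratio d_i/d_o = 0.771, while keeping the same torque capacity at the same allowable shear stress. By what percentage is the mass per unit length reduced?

Equal τ_max and T ⇒ the solid shaft needs d_s³ = d_o³(1−k⁴), so d_s = 54.0·(1−0.771⁴)^(1/3) = 46.70 mm.
Area ratio A_h/A_s = d_o²(1−k²)/d_s² = (1−k²)/(1−k⁴)^(2/3) = 0.5423.
Mass saving = 1 − 0.5423 = 45.8 %.

45.8 %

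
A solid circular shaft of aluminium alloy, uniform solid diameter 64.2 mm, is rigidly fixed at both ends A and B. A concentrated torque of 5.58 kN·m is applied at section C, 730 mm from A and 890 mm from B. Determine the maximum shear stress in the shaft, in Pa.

With uniform GJ and both ends fixed, compatibility θ_AC = θ_CB gives T_A·a = T_B·b, together with T_A + T_B = T₀.
T_A = T₀·b/(a+b) = 5580·890/1620 = 3066 N·m; T_B = 2514 N·m.
τ in each portion: τ_AC = 5.90×10^7 Pa, τ_CB = 4.84×10^7 Pa; maximum is in AC.
τ_max = T_AC·r/J = 3066·0.0321/1.67×10^-6 = 5.900×10^7 Pa.

5.90e7 Pa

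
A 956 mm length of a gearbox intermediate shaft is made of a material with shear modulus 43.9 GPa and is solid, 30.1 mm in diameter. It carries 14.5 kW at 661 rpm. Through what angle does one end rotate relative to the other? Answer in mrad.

56.6 mrad

ω = 2π·661/60 = 69.22 rad/s, so T = P/ω = 14.5×10³ / 69.22 = 209.5 N·m.
J = πd⁴/32 = π(0.0301)⁴/32 = 8.059×10^-8 m⁴.
θ = T·L/(G·J) = 209.5 × 0.956 / (43.9×10⁹ × 8.059×10^-8) = 0.05661 rad.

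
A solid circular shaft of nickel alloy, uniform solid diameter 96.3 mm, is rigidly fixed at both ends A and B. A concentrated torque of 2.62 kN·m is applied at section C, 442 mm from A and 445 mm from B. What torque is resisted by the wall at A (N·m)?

1310 N·m

With uniform GJ and both ends fixed, compatibility θ_AC = θ_CB gives T_A·a = T_B·b, together with T_A + T_B = T₀.
T_A = T₀·b/(a+b) = 2620·445/887.0 = 1314 N·m; T_B = 1306 N·m.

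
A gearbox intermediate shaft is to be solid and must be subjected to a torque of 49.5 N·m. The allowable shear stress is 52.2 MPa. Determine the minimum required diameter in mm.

For a solid shaft τ_max = 16T/(πd³), so d = (16T/(π τ_allow))^(1/3) = (16·49.50/(π·5.22×10^7))^(1/3) = 0.01690 m.

16.9 mm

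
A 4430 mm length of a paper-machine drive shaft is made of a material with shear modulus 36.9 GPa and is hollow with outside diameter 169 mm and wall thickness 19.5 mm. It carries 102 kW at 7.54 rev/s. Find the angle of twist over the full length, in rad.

ω = 2π·7.54 = 47.38 rad/s, so T = P/ω = 102×10³ / 47.38 = 2153 N·m.
J = π(d_o⁴ − d_i⁴)/32 = π(0.169⁴ − 0.130⁴)/32 = 5.204×10^-5 m⁴.
θ = T·L/(G·J) = 2153 × 4.43 / (36.9×10⁹ × 5.204×10^-5) = 4.967×10^-3 rad.

0.00497 rad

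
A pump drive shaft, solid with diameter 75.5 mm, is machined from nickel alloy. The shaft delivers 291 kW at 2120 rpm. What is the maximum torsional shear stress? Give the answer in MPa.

ω = 2π·2120/60 = 222.0 rad/s, so T = P/ω = 291×10³ / 222.0 = 1311 N·m.
J = πd⁴/32 = π(0.0755)⁴/32 = 3.190×10^-6 m⁴.
τ_max = T·r/J = 1311 × 0.0377 / 3.190×10^-6 = 1.551×10^7 Pa.

15.5 MPa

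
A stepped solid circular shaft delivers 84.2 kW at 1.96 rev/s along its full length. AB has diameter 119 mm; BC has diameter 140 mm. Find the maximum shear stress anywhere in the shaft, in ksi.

3.00 ksi

ω = 2π·1.96 = 12.32 rad/s, so T = P/ω = 84.2×10³ / 12.32 = 6837 N·m.
Under the same torque, τ_max = 16T/(πd³) is largest where d is smallest — segment AB (d = 119 mm).
τ_max = 16·6837/(π·(0.119)³) = 2.066×10^7 Pa.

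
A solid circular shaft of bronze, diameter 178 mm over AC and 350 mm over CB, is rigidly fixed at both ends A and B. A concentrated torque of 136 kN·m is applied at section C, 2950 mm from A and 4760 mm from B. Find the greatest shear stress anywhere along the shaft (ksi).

Compatibility: T_A·a/J_AC = T_B·b/J_CB with T_A + T_B = T₀.
J_AC = 9.86×10^-5 m⁴, J_CB = 1.47×10^-3 m⁴, so T_A = T₀·(J_AC/a)/((J_AC/a)+(J_CB/b)) = 13250 N·m, T_B = 122800 N·m.
τ in each portion: τ_AC = 1.20×10^7 Pa, τ_CB = 1.46×10^7 Pa; maximum is in CB.
τ_max = T_CB·r/J = 122800·0.175/1.47×10^-3 = 1.458×10^7 Pa.

2.11 ksi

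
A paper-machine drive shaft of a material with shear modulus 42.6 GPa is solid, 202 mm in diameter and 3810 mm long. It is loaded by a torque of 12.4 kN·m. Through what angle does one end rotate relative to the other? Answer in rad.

J = πd⁴/32 = π(0.202)⁴/32 = 1.635×10^-4 m⁴.
θ = T·L/(G·J) = 12400 × 3.81 / (42.6×10⁹ × 1.635×10^-4) = 6.785×10^-3 rad.

0.00678 rad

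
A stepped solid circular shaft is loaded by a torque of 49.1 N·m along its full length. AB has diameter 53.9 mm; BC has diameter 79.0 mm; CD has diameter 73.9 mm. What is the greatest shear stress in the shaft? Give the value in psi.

232 psi

Under the same torque, τ_max = 16T/(πd³) is largest where d is smallest — segment AB (d = 53.9 mm).
τ_max = 16·49.10/(π·(0.0539)³) = 1.597×10^6 Pa.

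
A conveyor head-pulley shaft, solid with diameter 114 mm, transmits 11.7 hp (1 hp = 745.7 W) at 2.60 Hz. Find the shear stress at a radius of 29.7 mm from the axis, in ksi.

0.139 ksi

ω = 2π·2.60 = 16.34 rad/s, so T = P/ω = 11.7×745.7 / 16.34 = 534.1 N·m.
J = πd⁴/32 = π(0.114)⁴/32 = 1.658×10^-5 m⁴.
Shear stress varies linearly with radius: τ = T·r/J = 534.1 × 0.0297 / 1.658×10^-5 = 9.566×10^5 Pa.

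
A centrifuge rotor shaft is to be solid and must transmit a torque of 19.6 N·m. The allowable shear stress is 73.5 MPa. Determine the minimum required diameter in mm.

11.1 mm

For a solid shaft τ_max = 16T/(πd³), so d = (16T/(π τ_allow))^(1/3) = (16·19.60/(π·7.35×10^7))^(1/3) = 0.01107 m.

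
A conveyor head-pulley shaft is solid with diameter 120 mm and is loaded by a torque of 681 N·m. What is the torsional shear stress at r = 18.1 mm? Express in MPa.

0.605 MPa

J = πd⁴/32 = π(0.120)⁴/32 = 2.036×10^-5 m⁴.
Shear stress varies linearly with radius: τ = T·r/J = 681.0 × 0.0181 / 2.036×10^-5 = 6.055×10^5 Pa.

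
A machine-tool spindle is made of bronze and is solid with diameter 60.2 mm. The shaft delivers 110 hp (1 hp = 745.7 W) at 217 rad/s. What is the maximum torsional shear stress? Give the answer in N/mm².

8.82 N/mm²

ω = 217 rad/s, so T = P/ω = 110×745.7 / 217.0 = 378.0 N·m.
J = πd⁴/32 = π(0.0602)⁴/32 = 1.289×10^-6 m⁴.
τ_max = T·r/J = 378.0 × 0.0301 / 1.289×10^-6 = 8.824×10^6 Pa.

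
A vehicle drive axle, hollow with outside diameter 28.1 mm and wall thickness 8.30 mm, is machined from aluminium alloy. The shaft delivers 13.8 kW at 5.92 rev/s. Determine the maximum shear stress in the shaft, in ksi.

12.7 ksi

ω = 2π·5.92 = 37.20 rad/s, so T = P/ω = 13.8×10³ / 37.20 = 371.0 N·m.
J = π(d_o⁴ − d_i⁴)/32 = π(0.0281⁴ − 0.0115⁴)/32 = 5.949×10^-8 m⁴.
τ_max = T·r/J = 371.0 × 0.0140 / 5.949×10^-8 = 8.762×10^7 Pa.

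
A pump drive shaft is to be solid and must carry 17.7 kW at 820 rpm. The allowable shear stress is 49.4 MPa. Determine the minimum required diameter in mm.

ω = 2π·820/60 = 85.87 rad/s, so T = P/ω = 17.7×10³ / 85.87 = 206.1 N·m.
For a solid shaft τ_max = 16T/(πd³), so d = (16T/(π τ_allow))^(1/3) = (16·206.1/(π·4.94×10^7))^(1/3) = 0.02770 m.

27.7 mm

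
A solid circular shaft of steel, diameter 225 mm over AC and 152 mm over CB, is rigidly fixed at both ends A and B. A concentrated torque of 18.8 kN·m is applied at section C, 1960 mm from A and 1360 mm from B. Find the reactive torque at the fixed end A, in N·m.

14500 N·m

Compatibility: T_A·a/J_AC = T_B·b/J_CB with T_A + T_B = T₀.
J_AC = 2.52×10^-4 m⁴, J_CB = 5.24×10^-5 m⁴, so T_A = T₀·(J_AC/a)/((J_AC/a)+(J_CB/b)) = 14460 N·m, T_B = 4340 N·m.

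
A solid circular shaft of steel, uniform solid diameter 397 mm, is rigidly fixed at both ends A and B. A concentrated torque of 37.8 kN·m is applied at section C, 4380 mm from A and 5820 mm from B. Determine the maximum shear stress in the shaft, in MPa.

With uniform GJ and both ends fixed, compatibility θ_AC = θ_CB gives T_A·a = T_B·b, together with T_A + T_B = T₀.
T_A = T₀·b/(a+b) = 37800·5820/10200 = 21570 N·m; T_B = 16230 N·m.
τ in each portion: τ_AC = 1.76×10^6 Pa, τ_CB = 1.32×10^6 Pa; maximum is in AC.
τ_max = T_AC·r/J = 21570·0.199/2.44×10^-3 = 1.756×10^6 Pa.

1.76 MPa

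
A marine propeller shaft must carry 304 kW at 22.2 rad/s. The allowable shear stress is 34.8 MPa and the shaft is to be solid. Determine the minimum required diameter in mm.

ω = 22.2 rad/s, so T = P/ω = 304×10³ / 22.20 = 13690 N·m.
For a solid shaft τ_max = 16T/(πd³), so d = (16T/(π τ_allow))^(1/3) = (16·13690/(π·3.48×10^7))^(1/3) = 0.1261 m.

126 mm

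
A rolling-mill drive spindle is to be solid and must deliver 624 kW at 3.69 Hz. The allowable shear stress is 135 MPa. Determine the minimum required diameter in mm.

ω = 2π·3.69 = 23.18 rad/s, so T = P/ω = 624×10³ / 23.18 = 26910 N·m.
For a solid shaft τ_max = 16T/(πd³), so d = (16T/(π τ_allow))^(1/3) = (16·26910/(π·1.35×10^8))^(1/3) = 0.1005 m.

101 mm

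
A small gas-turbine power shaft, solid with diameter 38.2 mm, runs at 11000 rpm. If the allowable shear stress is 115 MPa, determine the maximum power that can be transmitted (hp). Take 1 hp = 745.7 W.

J = πd⁴/32 = π(0.0382)⁴/32 = 2.091×10^-7 m⁴.
T_max = τ_allow·J/r = 1.15×10^8 × 2.091×10^-7 / 0.0191 = 1259 N·m.
ω = 2π·11000/60 = 1152 rad/s, so P_max = T_max·ω = 1.450×10^6 W.

1940 hp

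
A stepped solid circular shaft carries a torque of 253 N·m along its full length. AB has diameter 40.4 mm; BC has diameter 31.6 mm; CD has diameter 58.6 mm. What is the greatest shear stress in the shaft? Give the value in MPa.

Under the same torque, τ_max = 16T/(πd³) is largest where d is smallest — segment BC (d = 31.6 mm).
τ_max = 16·253.0/(π·(0.0316)³) = 4.083×10^7 Pa.

40.8 MPa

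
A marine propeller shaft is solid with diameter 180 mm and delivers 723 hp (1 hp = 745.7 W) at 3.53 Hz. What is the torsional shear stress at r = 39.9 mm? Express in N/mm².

ω = 2π·3.53 = 22.18 rad/s, so T = P/ω = 723×745.7 / 22.18 = 24310 N·m.
J = πd⁴/32 = π(0.180)⁴/32 = 1.031×10^-4 m⁴.
Shear stress varies linearly with radius: τ = T·r/J = 24310 × 0.0399 / 1.031×10^-4 = 9.411×10^6 Pa.

9.41 N/mm²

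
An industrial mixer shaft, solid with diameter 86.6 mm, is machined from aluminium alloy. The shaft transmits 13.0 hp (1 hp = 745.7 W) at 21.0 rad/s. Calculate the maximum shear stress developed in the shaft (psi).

ω = 21.0 rad/s, so T = P/ω = 13.0×745.7 / 21.00 = 461.6 N·m.
J = πd⁴/32 = π(0.0866)⁴/32 = 5.522×10^-6 m⁴.
τ_max = T·r/J = 461.6 × 0.0433 / 5.522×10^-6 = 3.620×10^6 Pa.

525 psi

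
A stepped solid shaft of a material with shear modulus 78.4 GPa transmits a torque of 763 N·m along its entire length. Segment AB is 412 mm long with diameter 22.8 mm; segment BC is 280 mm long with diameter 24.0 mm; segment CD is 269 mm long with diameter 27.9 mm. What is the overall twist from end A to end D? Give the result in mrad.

279 mrad

J_AB = π(0.0228)⁴/32 = 2.65×10^-8 m⁴; J_BC = π(0.0240)⁴/32 = 3.26×10^-8 m⁴; J_CD = π(0.0279)⁴/32 = 5.95×10^-8 m⁴.
θ = (T/G)·Σ L_i/J_i = (763.0/78.4×10⁹)·(0.412/2.65×10^-8 + 0.280/3.26×10^-8 + 0.269/5.95×10^-8) = 0.2788 rad.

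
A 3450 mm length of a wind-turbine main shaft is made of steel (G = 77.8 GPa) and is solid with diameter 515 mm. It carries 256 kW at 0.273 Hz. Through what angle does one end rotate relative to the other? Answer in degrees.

0.0549°

ω = 2π·0.273 = 1.715 rad/s, so T = P/ω = 256×10³ / 1.715 = 149200 N·m.
J = πd⁴/32 = π(0.515)⁴/32 = 6.906×10^-3 m⁴.
θ = T·L/(G·J) = 149200 × 3.45 / (77.8×10⁹ × 6.906×10^-3) = 9.583×10^-4 rad.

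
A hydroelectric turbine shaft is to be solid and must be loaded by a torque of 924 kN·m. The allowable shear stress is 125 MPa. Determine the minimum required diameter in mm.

For a solid shaft τ_max = 16T/(πd³), so d = (16T/(π τ_allow))^(1/3) = (16·924000/(π·1.25×10^8))^(1/3) = 0.3352 m.

335 mm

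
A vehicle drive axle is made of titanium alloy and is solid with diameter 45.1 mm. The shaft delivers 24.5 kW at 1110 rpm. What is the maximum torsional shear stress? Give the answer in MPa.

11.7 MPa

ω = 2π·1110/60 = 116.2 rad/s, so T = P/ω = 24.5×10³ / 116.2 = 210.8 N·m.
J = πd⁴/32 = π(0.0451)⁴/32 = 4.062×10^-7 m⁴.
τ_max = T·r/J = 210.8 × 0.0226 / 4.062×10^-7 = 1.170×10^7 Pa.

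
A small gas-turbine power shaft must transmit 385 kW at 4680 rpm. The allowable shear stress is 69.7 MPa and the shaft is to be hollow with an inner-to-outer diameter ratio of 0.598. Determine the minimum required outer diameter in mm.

40.4 mm

ω = 2π·4680/60 = 490.1 rad/s, so T = P/ω = 385×10³ / 490.1 = 785.6 N·m.
For a hollow shaft with d_i/d_o = 0.598: τ_max = 16T/(π d_o³ (1−k⁴)), so d_o = [16T/(π τ_allow (1−k⁴))]^(1/3) = [16·785.6/(π·6.97×10^7·0.8721)]^(1/3) = 0.04038 m.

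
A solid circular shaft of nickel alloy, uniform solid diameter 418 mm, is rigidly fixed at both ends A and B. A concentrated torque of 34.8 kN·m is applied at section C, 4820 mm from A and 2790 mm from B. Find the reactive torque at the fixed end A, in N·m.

12800 N·m

With uniform GJ and both ends fixed, compatibility θ_AC = θ_CB gives T_A·a = T_B·b, together with T_A + T_B = T₀.
T_A = T₀·b/(a+b) = 34800·2790/7610 = 12760 N·m; T_B = 22040 N·m.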